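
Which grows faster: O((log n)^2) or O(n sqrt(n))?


polylogarithmic grows slower than n^1.5
O((log n)^2) is asymptotically smaller; O(n sqrt(n)) grows faster


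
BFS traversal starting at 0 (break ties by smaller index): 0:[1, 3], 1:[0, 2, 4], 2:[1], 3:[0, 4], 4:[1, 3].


BFS queue: start with [0]
Visit order: [0, 1, 3, 2, 4]


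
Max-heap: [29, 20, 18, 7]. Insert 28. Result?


Append 28: [29, 20, 18, 7, 28]
Bubble up: swap idx 4(28) with idx 1(20)
Result: [29, 28, 18, 7, 20]


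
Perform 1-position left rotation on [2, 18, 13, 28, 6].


Left rotate by 1: [18, 13, 28, 6, 2]


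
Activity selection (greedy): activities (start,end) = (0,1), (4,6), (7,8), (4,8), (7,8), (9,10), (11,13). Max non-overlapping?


Greedy: pick earliest-ending, then skip overlaps.
Selected (5 activities): [(0, 1), (4, 6), (7, 8), (9, 10), (11, 13)]


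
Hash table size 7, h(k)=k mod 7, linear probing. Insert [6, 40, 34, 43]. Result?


Insertions: 6->slot 6; 40->slot 5; 34->slot 0; 43->slot 1
Table: [34, 43, None, None, None, 40, 6]


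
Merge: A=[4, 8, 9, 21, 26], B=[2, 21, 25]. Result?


Compare heads, take smaller each step.
Merged: [2, 4, 8, 9, 21, 21, 25, 26]


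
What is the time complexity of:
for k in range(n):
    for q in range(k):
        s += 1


Per nesting level: O(n) * O(n) [triangular over k] = O(n^2)
Complexity: O(n^2)


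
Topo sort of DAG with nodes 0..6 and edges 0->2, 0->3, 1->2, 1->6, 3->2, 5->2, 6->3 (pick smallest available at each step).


Kahn's algorithm, process smallest node first
Order: [0, 1, 4, 5, 6, 3, 2]


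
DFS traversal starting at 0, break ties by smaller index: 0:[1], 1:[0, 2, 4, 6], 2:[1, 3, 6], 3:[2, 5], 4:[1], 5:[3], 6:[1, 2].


DFS stack-based: start with [0]
Visit order: [0, 1, 2, 3, 5, 6, 4]


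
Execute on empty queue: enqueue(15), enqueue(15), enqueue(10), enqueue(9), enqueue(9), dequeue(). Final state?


enqueue(15) -> [15]
enqueue(15) -> [15, 15]
enqueue(10) -> [15, 15, 10]
enqueue(9) -> [15, 15, 10, 9]
enqueue(9) -> [15, 15, 10, 9, 9]
dequeue() returns 15 -> [15, 10, 9, 9]
Final queue (front to back): [15, 10, 9, 9]


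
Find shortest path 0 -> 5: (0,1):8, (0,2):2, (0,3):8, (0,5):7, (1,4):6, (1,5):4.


Dijkstra from 0:
Distances: {0: 0, 1: 8, 2: 2, 3: 8, 4: 14, 5: 7}
Shortest distance to 5 = 7, path = [0, 5]


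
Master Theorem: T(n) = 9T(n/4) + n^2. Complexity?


a=9, b=4, c=2. log_4(9)=1.585 < c=2. Case 3: O(n^c) = O(n^2)
Complexity: O(n^2)


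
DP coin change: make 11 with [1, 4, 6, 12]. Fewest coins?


dp[0]=0; dp[i]=1+min(dp[i-c] for c in coins)
...dp[6]=1, dp[7]=2, dp[8]=2, dp[9]=3, dp[10]=2, dp[11]=3
Minimum coins for 11 = 3


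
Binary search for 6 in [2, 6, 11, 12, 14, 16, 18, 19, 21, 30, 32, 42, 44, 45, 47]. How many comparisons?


Search for 6:
[0,14] mid=7 arr[7]=19
[0,6] mid=3 arr[3]=12
[0,2] mid=1 arr[1]=6
Total: 3 comparisons


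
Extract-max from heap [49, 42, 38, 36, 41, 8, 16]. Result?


Max = 49
Replace root with last, heapify down
Resulting heap: [42, 41, 38, 36, 16, 8]


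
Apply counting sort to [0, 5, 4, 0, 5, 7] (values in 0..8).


Count array: [2, 0, 0, 0, 1, 2, 0, 1, 0]
Reconstruct: [0, 0, 4, 5, 5, 7]


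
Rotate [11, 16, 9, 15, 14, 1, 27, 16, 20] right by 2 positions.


Right rotate by 2: [16, 20, 11, 16, 9, 15, 14, 1, 27]


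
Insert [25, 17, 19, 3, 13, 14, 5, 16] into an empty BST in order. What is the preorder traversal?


Root = 25; build tree by BST insertion.
Preorder traversal: [25, 17, 3, 13, 5, 14, 16, 19]


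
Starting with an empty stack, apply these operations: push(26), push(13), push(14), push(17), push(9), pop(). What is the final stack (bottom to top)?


push(26) -> [26]
push(13) -> [26, 13]
push(14) -> [26, 13, 14]
push(17) -> [26, 13, 14, 17]
push(9) -> [26, 13, 14, 17, 9]
pop() returns 9 -> [26, 13, 14, 17]
Final stack (bottom to top): [26, 13, 14, 17]


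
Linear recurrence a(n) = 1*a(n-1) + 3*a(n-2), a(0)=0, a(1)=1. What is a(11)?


Build bottom-up:
...a(9)=508, a(10)=1159, a(11)=1*1159+3*508=2683


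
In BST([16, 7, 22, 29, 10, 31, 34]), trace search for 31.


BST root = 16
Search for 31: compare at each node
Path: [16, 22, 29, 31]


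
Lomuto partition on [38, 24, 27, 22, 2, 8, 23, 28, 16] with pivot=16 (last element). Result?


Elements <= 16 go left of pivot.
Result: [2, 8, 16, 22, 38, 24, 23, 28, 27], pivot at index 2


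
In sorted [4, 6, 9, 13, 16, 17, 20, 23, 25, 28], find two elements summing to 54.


Two pointers: lo=0, hi=9
No pair sums to 54


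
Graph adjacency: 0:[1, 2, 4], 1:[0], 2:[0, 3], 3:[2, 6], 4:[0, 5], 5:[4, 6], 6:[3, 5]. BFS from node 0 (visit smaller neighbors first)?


BFS queue: start with [0]
Visit order: [0, 1, 2, 4, 3, 5, 6]


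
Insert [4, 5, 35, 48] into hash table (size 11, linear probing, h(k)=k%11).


Insertions: 4->slot 4; 5->slot 5; 35->slot 2; 48->slot 6
Table: [None, None, 35, None, 4, 5, 48, None, None, None, None]


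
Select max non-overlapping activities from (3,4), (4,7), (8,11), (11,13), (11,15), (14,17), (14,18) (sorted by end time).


Greedy: pick earliest-ending, then skip overlaps.
Selected (5 activities): [(3, 4), (4, 7), (8, 11), (11, 13), (14, 17)]


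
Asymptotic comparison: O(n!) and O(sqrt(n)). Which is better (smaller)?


sublinear grows slower than factorial
O(sqrt(n)) is asymptotically smaller; O(n!) grows faster


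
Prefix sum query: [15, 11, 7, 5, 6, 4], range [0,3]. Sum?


Prefix sums: [0, 15, 26, 33, 38, 44, 48]
Sum[0..3] = prefix[4] - prefix[0] = 38 - 0 = 38


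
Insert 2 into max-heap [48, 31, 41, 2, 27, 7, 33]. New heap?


Append 2: [48, 31, 41, 2, 27, 7, 33, 2]
Bubble up: no swaps needed
Result: [48, 31, 41, 2, 27, 7, 33, 2]


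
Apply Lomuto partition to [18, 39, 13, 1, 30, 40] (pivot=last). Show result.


Elements <= 40 go left of pivot.
Result: [18, 39, 13, 1, 30, 40], pivot at index 5


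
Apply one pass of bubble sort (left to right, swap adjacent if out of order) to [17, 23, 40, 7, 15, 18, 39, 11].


After one pass: [17, 23, 7, 15, 18, 39, 11, 40]


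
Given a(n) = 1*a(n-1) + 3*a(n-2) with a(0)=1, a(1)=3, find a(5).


Build bottom-up:
...a(3)=15, a(4)=33, a(5)=1*33+3*15=78


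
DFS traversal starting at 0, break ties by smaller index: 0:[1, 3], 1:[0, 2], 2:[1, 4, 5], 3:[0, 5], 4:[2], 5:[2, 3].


DFS stack-based: start with [0]
Visit order: [0, 1, 2, 4, 5, 3]


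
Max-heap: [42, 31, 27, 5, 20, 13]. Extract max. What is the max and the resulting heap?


Max = 42
Replace root with last, heapify down
Resulting heap: [31, 20, 27, 5, 13]


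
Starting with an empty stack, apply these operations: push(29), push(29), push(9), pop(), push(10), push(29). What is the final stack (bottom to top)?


push(29) -> [29]
push(29) -> [29, 29]
push(9) -> [29, 29, 9]
pop() returns 9 -> [29, 29]
push(10) -> [29, 29, 10]
push(29) -> [29, 29, 10, 29]
Final stack (bottom to top): [29, 29, 10, 29]


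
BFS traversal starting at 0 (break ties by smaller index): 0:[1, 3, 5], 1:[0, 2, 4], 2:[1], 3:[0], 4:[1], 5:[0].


BFS queue: start with [0]
Visit order: [0, 1, 3, 5, 2, 4]


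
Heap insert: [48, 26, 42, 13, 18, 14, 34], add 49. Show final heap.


Append 49: [48, 26, 42, 13, 18, 14, 34, 49]
Bubble up: swap idx 7(49) with idx 3(13); swap idx 3(49) with idx 1(26); swap idx 1(49) with idx 0(48)
Result: [49, 48, 42, 26, 18, 14, 34, 13]


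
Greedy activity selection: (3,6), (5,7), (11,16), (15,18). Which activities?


Greedy: pick earliest-ending, then skip overlaps.
Selected (2 activities): [(3, 6), (11, 16)]


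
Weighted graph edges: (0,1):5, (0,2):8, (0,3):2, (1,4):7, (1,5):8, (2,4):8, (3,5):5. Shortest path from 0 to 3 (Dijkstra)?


Dijkstra from 0:
Distances: {0: 0, 1: 5, 2: 8, 3: 2, 4: 12, 5: 7}
Shortest distance to 3 = 2, path = [0, 3]


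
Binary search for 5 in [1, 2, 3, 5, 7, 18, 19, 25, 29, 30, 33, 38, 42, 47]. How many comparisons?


Search for 5:
[0,13] mid=6 arr[6]=19
[0,5] mid=2 arr[2]=3
[3,5] mid=4 arr[4]=7
[3,3] mid=3 arr[3]=5
Total: 4 comparisons


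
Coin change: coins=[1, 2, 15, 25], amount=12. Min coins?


dp[0]=0; dp[i]=1+min(dp[i-c] for c in coins)
...dp[7]=4, dp[8]=4, dp[9]=5, dp[10]=5, dp[11]=6, dp[12]=6
Minimum coins for 12 = 6


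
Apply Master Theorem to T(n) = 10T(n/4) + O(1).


a=10, b=4, c=0. log_4(10)=1.661 > c=0. Case 1: O(n^log_b(a)) = O(n^1.661)
Complexity: O(n^1.661)


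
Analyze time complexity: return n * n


Analysis: constant-time operation, no loop
Complexity: O(1)


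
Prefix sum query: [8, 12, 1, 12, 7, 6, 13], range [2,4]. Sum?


Prefix sums: [0, 8, 20, 21, 33, 40, 46, 59]
Sum[2..4] = prefix[5] - prefix[2] = 40 - 20 = 20


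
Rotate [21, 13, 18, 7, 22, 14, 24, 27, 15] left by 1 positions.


Left rotate by 1: [13, 18, 7, 22, 14, 24, 27, 15, 21]


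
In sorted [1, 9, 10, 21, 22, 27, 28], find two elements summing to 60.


Two pointers: lo=0, hi=6
No pair sums to 60


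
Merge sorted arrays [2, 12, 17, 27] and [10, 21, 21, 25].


Compare heads, take smaller each step.
Merged: [2, 10, 12, 17, 21, 21, 25, 27]


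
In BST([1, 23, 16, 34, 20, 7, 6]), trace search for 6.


BST root = 1
Search for 6: compare at each node
Path: [1, 23, 16, 7, 6]


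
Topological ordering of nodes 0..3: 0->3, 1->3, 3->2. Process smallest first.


Kahn's algorithm, process smallest node first
Order: [0, 1, 3, 2]


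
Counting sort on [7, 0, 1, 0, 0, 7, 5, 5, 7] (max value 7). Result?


Count array: [3, 1, 0, 0, 0, 2, 0, 3]
Reconstruct: [0, 0, 0, 1, 5, 5, 7, 7, 7]


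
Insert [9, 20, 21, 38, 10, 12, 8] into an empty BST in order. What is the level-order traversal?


Root = 9; build tree by BST insertion.
Level-Order traversal: [9, 8, 20, 10, 21, 12, 38]


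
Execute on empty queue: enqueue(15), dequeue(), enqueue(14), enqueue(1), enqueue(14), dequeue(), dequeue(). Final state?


enqueue(15) -> [15]
dequeue() returns 15 -> []
enqueue(14) -> [14]
enqueue(1) -> [14, 1]
enqueue(14) -> [14, 1, 14]
dequeue() returns 14 -> [1, 14]
dequeue() returns 1 -> [14]
Final queue (front to back): [14]


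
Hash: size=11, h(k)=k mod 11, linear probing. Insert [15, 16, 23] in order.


Insertions: 15->slot 4; 16->slot 5; 23->slot 1
Table: [None, 23, None, None, 15, 16, None, None, None, None, None]


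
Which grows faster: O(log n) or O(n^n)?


logarithmic grows slower than n^n
O(log n) is asymptotically smaller; O(n^n) grows faster


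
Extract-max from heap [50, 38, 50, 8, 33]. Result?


Max = 50
Replace root with last, heapify down
Resulting heap: [50, 38, 33, 8]


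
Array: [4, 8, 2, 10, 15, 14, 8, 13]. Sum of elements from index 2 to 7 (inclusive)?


Prefix sums: [0, 4, 12, 14, 24, 39, 53, 61, 74]
Sum[2..7] = prefix[8] - prefix[2] = 74 - 12 = 62


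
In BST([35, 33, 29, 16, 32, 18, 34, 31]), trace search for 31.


BST root = 35
Search for 31: compare at each node
Path: [35, 33, 29, 32, 31]


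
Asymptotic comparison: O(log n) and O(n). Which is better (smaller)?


logarithmic grows slower than linear
O(log n) is asymptotically smaller; O(n) grows faster


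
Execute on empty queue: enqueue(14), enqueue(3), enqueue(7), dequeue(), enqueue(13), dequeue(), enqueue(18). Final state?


enqueue(14) -> [14]
enqueue(3) -> [14, 3]
enqueue(7) -> [14, 3, 7]
dequeue() returns 14 -> [3, 7]
enqueue(13) -> [3, 7, 13]
dequeue() returns 3 -> [7, 13]
enqueue(18) -> [7, 13, 18]
Final queue (front to back): [7, 13, 18]


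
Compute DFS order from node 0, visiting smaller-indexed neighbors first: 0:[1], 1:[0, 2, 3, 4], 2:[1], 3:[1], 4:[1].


DFS stack-based: start with [0]
Visit order: [0, 1, 2, 3, 4]


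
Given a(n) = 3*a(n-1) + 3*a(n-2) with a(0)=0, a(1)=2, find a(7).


Build bottom-up:
...a(5)=342, a(6)=1296, a(7)=3*1296+3*342=4914


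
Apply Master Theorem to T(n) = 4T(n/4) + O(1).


a=4, b=4, c=0. log_4(4)=1 > c=0. Case 1: O(n^log_b(a)) = O(n)
Complexity: O(n)


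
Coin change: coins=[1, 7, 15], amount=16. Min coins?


dp[0]=0; dp[i]=1+min(dp[i-c] for c in coins)
...dp[11]=5, dp[12]=6, dp[13]=7, dp[14]=2, dp[15]=1, dp[16]=2
Minimum coins for 16 = 2


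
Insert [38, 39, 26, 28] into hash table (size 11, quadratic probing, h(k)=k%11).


Insertions: 38->slot 5; 39->slot 6; 26->slot 4; 28->slot 7
Table: [None, None, None, None, 26, 38, 39, 28, None, None, None]


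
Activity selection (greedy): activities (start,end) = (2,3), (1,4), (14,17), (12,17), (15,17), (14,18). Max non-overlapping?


Greedy: pick earliest-ending, then skip overlaps.
Selected (2 activities): [(2, 3), (14, 17)]


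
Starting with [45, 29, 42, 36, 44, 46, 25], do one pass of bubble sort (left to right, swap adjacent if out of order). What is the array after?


After one pass: [29, 42, 36, 44, 45, 25, 46]


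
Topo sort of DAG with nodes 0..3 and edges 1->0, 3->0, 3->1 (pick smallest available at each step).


Kahn's algorithm, process smallest node first
Order: [2, 3, 1, 0]


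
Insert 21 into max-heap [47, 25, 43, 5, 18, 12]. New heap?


Append 21: [47, 25, 43, 5, 18, 12, 21]
Bubble up: no swaps needed
Result: [47, 25, 43, 5, 18, 12, 21]


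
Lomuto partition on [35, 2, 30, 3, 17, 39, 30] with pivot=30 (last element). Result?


Elements <= 30 go left of pivot.
Result: [2, 30, 3, 17, 30, 39, 35], pivot at index 4


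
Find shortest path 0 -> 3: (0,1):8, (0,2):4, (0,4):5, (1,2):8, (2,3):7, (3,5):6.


Dijkstra from 0:
Distances: {0: 0, 1: 8, 2: 4, 3: 11, 4: 5, 5: 17}
Shortest distance to 3 = 11, path = [0, 2, 3]


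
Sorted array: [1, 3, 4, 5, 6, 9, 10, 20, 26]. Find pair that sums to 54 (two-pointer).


Two pointers: lo=0, hi=8
No pair sums to 54


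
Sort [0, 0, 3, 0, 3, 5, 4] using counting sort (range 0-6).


Count array: [3, 0, 0, 2, 1, 1, 0]
Reconstruct: [0, 0, 0, 3, 3, 4, 5]


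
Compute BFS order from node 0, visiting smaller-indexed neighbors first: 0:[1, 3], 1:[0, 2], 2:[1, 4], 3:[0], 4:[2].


BFS queue: start with [0]
Visit order: [0, 1, 3, 2, 4]


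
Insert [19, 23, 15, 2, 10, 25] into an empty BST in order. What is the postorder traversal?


Root = 19; build tree by BST insertion.
Postorder traversal: [10, 2, 15, 25, 23, 19]


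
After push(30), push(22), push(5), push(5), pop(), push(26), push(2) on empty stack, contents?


push(30) -> [30]
push(22) -> [30, 22]
push(5) -> [30, 22, 5]
push(5) -> [30, 22, 5, 5]
pop() returns 5 -> [30, 22, 5]
push(26) -> [30, 22, 5, 26]
push(2) -> [30, 22, 5, 26, 2]
Final stack (bottom to top): [30, 22, 5, 26, 2]


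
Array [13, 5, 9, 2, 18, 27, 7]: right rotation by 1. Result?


Right rotate by 1: [7, 13, 5, 9, 2, 18, 27]


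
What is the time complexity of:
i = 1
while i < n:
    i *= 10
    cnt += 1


Per nesting level: O(log n) = O(log n)
Complexity: O(log n)


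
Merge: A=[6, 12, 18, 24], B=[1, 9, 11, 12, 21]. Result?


Compare heads, take smaller each step.
Merged: [1, 6, 9, 11, 12, 12, 18, 21, 24]


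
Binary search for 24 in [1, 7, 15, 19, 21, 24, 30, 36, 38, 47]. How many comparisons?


Search for 24:
[0,9] mid=4 arr[4]=21
[5,9] mid=7 arr[7]=36
[5,6] mid=5 arr[5]=24
Total: 3 comparisons


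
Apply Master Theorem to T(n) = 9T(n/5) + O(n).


a=9, b=5, c=1. log_5(9)=1.365 > c=1. Case 1: O(n^log_b(a)) = O(n^1.365)
Complexity: O(n^1.365)


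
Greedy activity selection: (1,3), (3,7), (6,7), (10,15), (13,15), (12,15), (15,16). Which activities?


Greedy: pick earliest-ending, then skip overlaps.
Selected (4 activities): [(1, 3), (3, 7), (10, 15), (15, 16)]


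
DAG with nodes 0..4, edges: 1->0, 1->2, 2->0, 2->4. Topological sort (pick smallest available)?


Kahn's algorithm, process smallest node first
Order: [1, 2, 0, 3, 4]


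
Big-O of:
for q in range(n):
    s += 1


Per nesting level: O(n) = O(n)
Complexity: O(n)


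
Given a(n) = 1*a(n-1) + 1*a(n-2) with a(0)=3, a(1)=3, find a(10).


Build bottom-up:
...a(8)=102, a(9)=165, a(10)=1*165+1*102=267


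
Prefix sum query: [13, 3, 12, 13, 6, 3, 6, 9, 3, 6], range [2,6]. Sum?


Prefix sums: [0, 13, 16, 28, 41, 47, 50, 56, 65, 68, 74]
Sum[2..6] = prefix[7] - prefix[2] = 56 - 16 = 40


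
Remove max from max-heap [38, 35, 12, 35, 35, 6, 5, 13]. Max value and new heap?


Max = 38
Replace root with last, heapify down
Resulting heap: [35, 35, 12, 13, 35, 6, 5]


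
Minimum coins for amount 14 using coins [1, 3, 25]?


dp[0]=0; dp[i]=1+min(dp[i-c] for c in coins)
...dp[9]=3, dp[10]=4, dp[11]=5, dp[12]=4, dp[13]=5, dp[14]=6
Minimum coins for 14 = 6


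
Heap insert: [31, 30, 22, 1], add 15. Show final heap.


Append 15: [31, 30, 22, 1, 15]
Bubble up: no swaps needed
Result: [31, 30, 22, 1, 15]


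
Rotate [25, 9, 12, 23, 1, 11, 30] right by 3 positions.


Right rotate by 3: [1, 11, 30, 25, 9, 12, 23]


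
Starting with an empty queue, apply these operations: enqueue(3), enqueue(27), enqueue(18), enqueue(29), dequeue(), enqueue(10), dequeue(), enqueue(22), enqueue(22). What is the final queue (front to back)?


enqueue(3) -> [3]
enqueue(27) -> [3, 27]
enqueue(18) -> [3, 27, 18]
enqueue(29) -> [3, 27, 18, 29]
dequeue() returns 3 -> [27, 18, 29]
enqueue(10) -> [27, 18, 29, 10]
dequeue() returns 27 -> [18, 29, 10]
enqueue(22) -> [18, 29, 10, 22]
enqueue(22) -> [18, 29, 10, 22, 22]
Final queue (front to back): [18, 29, 10, 22, 22]


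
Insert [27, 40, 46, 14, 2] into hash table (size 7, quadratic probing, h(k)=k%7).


Insertions: 27->slot 6; 40->slot 5; 46->slot 4; 14->slot 0; 2->slot 2
Table: [14, None, 2, None, 46, 40, 27]


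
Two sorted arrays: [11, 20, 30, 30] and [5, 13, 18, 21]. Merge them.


Compare heads, take smaller each step.
Merged: [5, 11, 13, 18, 20, 21, 30, 30]


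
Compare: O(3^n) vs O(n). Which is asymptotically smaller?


linear grows slower than exponential (base 3)
O(n) is asymptotically smaller; O(3^n) grows faster


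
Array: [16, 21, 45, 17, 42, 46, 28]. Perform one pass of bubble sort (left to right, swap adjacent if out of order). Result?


After one pass: [16, 21, 17, 42, 45, 28, 46]


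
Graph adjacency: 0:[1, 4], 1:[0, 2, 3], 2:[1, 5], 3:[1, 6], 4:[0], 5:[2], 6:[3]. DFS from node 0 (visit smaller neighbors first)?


DFS stack-based: start with [0]
Visit order: [0, 1, 2, 5, 3, 6, 4]


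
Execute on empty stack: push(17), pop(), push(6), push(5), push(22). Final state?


push(17) -> [17]
pop() returns 17 -> []
push(6) -> [6]
push(5) -> [6, 5]
push(22) -> [6, 5, 22]
Final stack (bottom to top): [6, 5, 22]


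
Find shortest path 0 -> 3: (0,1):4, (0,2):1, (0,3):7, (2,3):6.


Dijkstra from 0:
Distances: {0: 0, 1: 4, 2: 1, 3: 7}
Shortest distance to 3 = 7, path = [0, 3]


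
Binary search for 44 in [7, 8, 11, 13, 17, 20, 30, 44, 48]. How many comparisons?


Search for 44:
[0,8] mid=4 arr[4]=17
[5,8] mid=6 arr[6]=30
[7,8] mid=7 arr[7]=44
Total: 3 comparisons


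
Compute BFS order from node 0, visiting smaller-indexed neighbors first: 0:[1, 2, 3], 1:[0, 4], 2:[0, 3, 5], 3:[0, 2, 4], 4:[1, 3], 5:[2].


BFS queue: start with [0]
Visit order: [0, 1, 2, 3, 4, 5]


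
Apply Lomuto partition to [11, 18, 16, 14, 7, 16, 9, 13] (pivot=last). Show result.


Elements <= 13 go left of pivot.
Result: [11, 7, 9, 13, 18, 16, 16, 14], pivot at index 3


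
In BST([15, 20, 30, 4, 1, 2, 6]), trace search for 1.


BST root = 15
Search for 1: compare at each node
Path: [15, 4, 1]


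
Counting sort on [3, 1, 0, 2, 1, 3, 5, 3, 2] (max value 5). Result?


Count array: [1, 2, 2, 3, 0, 1]
Reconstruct: [0, 1, 1, 2, 2, 3, 3, 3, 5]


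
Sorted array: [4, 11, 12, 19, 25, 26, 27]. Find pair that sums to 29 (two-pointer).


Two pointers: lo=0, hi=6
Found pair: (4, 25) summing to 29


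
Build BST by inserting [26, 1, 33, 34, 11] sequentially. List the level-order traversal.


Root = 26; build tree by BST insertion.
Level-Order traversal: [26, 1, 33, 11, 34]


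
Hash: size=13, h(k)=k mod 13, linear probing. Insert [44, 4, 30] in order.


Insertions: 44->slot 5; 4->slot 4; 30->slot 6
Table: [None, None, None, None, 4, 44, 30, None, None, None, None, None, None]


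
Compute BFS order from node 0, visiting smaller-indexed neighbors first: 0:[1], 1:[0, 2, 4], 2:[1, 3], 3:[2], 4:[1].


BFS queue: start with [0]
Visit order: [0, 1, 2, 4, 3]


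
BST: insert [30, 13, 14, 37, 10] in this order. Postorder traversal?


Root = 30; build tree by BST insertion.
Postorder traversal: [10, 14, 13, 37, 30]


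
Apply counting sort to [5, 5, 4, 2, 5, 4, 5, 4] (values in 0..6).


Count array: [0, 0, 1, 0, 3, 4, 0]
Reconstruct: [2, 4, 4, 4, 5, 5, 5, 5]


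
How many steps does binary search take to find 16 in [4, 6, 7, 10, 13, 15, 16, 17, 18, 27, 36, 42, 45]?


Search for 16:
[0,12] mid=6 arr[6]=16
Total: 1 comparisons


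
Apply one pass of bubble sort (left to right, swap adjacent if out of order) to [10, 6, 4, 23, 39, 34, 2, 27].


After one pass: [6, 4, 10, 23, 34, 2, 27, 39]


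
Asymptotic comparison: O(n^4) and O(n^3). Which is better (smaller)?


cubic grows slower than quartic
O(n^3) is asymptotically smaller; O(n^4) grows faster


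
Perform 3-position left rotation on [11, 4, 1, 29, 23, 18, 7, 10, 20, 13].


Left rotate by 3: [29, 23, 18, 7, 10, 20, 13, 11, 4, 1]


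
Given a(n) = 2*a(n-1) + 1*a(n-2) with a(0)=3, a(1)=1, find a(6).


Build bottom-up:
...a(4)=27, a(5)=65, a(6)=2*65+1*27=157


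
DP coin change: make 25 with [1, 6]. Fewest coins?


dp[0]=0; dp[i]=1+min(dp[i-c] for c in coins)
...dp[20]=5, dp[21]=6, dp[22]=7, dp[23]=8, dp[24]=4, dp[25]=5
Minimum coins for 25 = 5


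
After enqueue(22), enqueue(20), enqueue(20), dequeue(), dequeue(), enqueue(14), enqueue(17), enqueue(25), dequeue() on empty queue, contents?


enqueue(22) -> [22]
enqueue(20) -> [22, 20]
enqueue(20) -> [22, 20, 20]
dequeue() returns 22 -> [20, 20]
dequeue() returns 20 -> [20]
enqueue(14) -> [20, 14]
enqueue(17) -> [20, 14, 17]
enqueue(25) -> [20, 14, 17, 25]
dequeue() returns 20 -> [14, 17, 25]
Final queue (front to back): [14, 17, 25]


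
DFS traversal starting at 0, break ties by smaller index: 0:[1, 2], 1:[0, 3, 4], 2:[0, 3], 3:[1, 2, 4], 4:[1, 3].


DFS stack-based: start with [0]
Visit order: [0, 1, 3, 2, 4]


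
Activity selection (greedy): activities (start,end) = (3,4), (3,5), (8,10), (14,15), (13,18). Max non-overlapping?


Greedy: pick earliest-ending, then skip overlaps.
Selected (3 activities): [(3, 4), (8, 10), (14, 15)]


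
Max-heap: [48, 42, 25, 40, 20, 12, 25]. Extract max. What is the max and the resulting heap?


Max = 48
Replace root with last, heapify down
Resulting heap: [42, 40, 25, 25, 20, 12]


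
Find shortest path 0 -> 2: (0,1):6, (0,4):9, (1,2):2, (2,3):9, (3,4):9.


Dijkstra from 0:
Distances: {0: 0, 1: 6, 2: 8, 3: 17, 4: 9}
Shortest distance to 2 = 8, path = [0, 1, 2]


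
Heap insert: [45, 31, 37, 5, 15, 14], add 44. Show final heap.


Append 44: [45, 31, 37, 5, 15, 14, 44]
Bubble up: swap idx 6(44) with idx 2(37)
Result: [45, 31, 44, 5, 15, 14, 37]


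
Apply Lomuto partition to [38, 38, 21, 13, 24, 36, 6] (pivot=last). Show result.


Elements <= 6 go left of pivot.
Result: [6, 38, 21, 13, 24, 36, 38], pivot at index 0


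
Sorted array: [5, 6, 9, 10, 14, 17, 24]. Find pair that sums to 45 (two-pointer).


Two pointers: lo=0, hi=6
No pair sums to 45


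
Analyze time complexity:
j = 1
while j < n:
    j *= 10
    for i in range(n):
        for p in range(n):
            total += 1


Per nesting level: O(log n) * O(n) * O(n) = O(n^2 log n)
Complexity: O(n^2 log n)


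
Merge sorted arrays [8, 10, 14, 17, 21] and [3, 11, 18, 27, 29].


Compare heads, take smaller each step.
Merged: [3, 8, 10, 11, 14, 17, 18, 21, 27, 29]


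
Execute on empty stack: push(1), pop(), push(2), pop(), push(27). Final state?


push(1) -> [1]
pop() returns 1 -> []
push(2) -> [2]
pop() returns 2 -> []
push(27) -> [27]
Final stack (bottom to top): [27]


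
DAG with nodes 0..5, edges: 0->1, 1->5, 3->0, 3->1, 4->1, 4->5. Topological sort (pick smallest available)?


Kahn's algorithm, process smallest node first
Order: [2, 3, 0, 4, 1, 5]


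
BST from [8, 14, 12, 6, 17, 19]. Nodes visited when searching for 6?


BST root = 8
Search for 6: compare at each node
Path: [8, 6]


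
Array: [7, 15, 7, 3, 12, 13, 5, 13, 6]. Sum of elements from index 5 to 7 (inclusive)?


Prefix sums: [0, 7, 22, 29, 32, 44, 57, 62, 75, 81]
Sum[5..7] = prefix[8] - prefix[5] = 75 - 44 = 31


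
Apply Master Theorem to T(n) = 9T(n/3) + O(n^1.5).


a=9, b=3, c=1.5. log_3(9)=2 > c=1.5. Case 1: O(n^log_b(a)) = O(n^2)
Complexity: O(n^2)


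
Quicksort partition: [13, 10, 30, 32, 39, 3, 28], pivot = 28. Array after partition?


Elements <= 28 go left of pivot.
Result: [13, 10, 3, 28, 39, 30, 32], pivot at index 3


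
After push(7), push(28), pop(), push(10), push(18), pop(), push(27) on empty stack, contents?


push(7) -> [7]
push(28) -> [7, 28]
pop() returns 28 -> [7]
push(10) -> [7, 10]
push(18) -> [7, 10, 18]
pop() returns 18 -> [7, 10]
push(27) -> [7, 10, 27]
Final stack (bottom to top): [7, 10, 27]


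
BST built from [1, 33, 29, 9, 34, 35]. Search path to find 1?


BST root = 1
Search for 1: compare at each node
Path: [1]


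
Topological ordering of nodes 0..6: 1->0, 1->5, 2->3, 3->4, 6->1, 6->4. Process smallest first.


Kahn's algorithm, process smallest node first
Order: [2, 3, 6, 1, 0, 4, 5]


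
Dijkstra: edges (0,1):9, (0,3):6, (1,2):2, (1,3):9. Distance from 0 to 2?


Dijkstra from 0:
Distances: {0: 0, 1: 9, 2: 11, 3: 6}
Shortest distance to 2 = 11, path = [0, 1, 2]


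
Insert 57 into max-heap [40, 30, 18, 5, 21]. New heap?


Append 57: [40, 30, 18, 5, 21, 57]
Bubble up: swap idx 5(57) with idx 2(18); swap idx 2(57) with idx 0(40)
Result: [57, 30, 40, 5, 21, 18]


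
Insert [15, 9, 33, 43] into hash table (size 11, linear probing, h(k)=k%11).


Insertions: 15->slot 4; 9->slot 9; 33->slot 0; 43->slot 10
Table: [33, None, None, None, 15, None, None, None, None, 9, 43]


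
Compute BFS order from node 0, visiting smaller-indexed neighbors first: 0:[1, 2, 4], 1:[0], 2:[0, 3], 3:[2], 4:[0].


BFS queue: start with [0]
Visit order: [0, 1, 2, 4, 3]


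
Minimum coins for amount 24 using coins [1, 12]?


dp[0]=0; dp[i]=1+min(dp[i-c] for c in coins)
...dp[19]=8, dp[20]=9, dp[21]=10, dp[22]=11, dp[23]=12, dp[24]=2
Minimum coins for 24 = 2


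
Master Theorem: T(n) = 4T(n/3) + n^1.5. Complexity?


a=4, b=3, c=1.5. log_3(4)=1.262 < c=1.5. Case 3: O(n^c) = O(n^1.500)
Complexity: O(n^1.500)


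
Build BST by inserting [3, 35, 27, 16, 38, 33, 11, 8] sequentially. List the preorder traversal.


Root = 3; build tree by BST insertion.
Preorder traversal: [3, 35, 27, 16, 11, 8, 33, 38]


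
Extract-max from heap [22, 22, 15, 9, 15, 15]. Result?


Max = 22
Replace root with last, heapify down
Resulting heap: [22, 15, 15, 9, 15]


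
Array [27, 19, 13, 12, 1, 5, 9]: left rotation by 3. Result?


Left rotate by 3: [12, 1, 5, 9, 27, 19, 13]


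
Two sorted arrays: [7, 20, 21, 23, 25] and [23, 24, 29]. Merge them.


Compare heads, take smaller each step.
Merged: [7, 20, 21, 23, 23, 24, 25, 29]


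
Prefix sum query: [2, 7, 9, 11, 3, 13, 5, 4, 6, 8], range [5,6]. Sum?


Prefix sums: [0, 2, 9, 18, 29, 32, 45, 50, 54, 60, 68]
Sum[5..6] = prefix[7] - prefix[5] = 50 - 32 = 18


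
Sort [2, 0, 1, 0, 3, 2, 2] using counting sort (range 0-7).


Count array: [2, 1, 3, 1, 0, 0, 0, 0]
Reconstruct: [0, 0, 1, 2, 2, 2, 3]


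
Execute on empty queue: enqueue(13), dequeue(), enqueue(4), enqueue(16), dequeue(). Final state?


enqueue(13) -> [13]
dequeue() returns 13 -> []
enqueue(4) -> [4]
enqueue(16) -> [4, 16]
dequeue() returns 4 -> [16]
Final queue (front to back): [16]


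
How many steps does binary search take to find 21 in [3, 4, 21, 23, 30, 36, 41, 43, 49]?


Search for 21:
[0,8] mid=4 arr[4]=30
[0,3] mid=1 arr[1]=4
[2,3] mid=2 arr[2]=21
Total: 3 comparisons


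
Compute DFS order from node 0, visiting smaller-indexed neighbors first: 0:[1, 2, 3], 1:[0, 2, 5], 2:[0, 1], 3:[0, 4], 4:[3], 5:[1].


DFS stack-based: start with [0]
Visit order: [0, 1, 2, 5, 3, 4]


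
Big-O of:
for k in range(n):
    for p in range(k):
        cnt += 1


Per nesting level: O(n) * O(n) [triangular over k] = O(n^2)
Complexity: O(n^2)


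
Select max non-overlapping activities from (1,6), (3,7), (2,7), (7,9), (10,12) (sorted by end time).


Greedy: pick earliest-ending, then skip overlaps.
Selected (3 activities): [(1, 6), (7, 9), (10, 12)]


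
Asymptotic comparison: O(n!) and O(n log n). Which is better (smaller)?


linearithmic grows slower than factorial
O(n log n) is asymptotically smaller; O(n!) grows faster


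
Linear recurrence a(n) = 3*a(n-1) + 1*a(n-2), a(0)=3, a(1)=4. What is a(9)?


Build bottom-up:
...a(7)=5836, a(8)=19275, a(9)=3*19275+1*5836=63661


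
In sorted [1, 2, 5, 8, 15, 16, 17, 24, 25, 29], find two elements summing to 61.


Two pointers: lo=0, hi=9
No pair sums to 61


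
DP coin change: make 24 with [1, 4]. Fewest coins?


dp[0]=0; dp[i]=1+min(dp[i-c] for c in coins)
...dp[19]=7, dp[20]=5, dp[21]=6, dp[22]=7, dp[23]=8, dp[24]=6
Minimum coins for 24 = 6


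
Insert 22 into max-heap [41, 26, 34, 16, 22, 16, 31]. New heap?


Append 22: [41, 26, 34, 16, 22, 16, 31, 22]
Bubble up: swap idx 7(22) with idx 3(16)
Result: [41, 26, 34, 22, 22, 16, 31, 16]


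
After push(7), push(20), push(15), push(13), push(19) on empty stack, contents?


push(7) -> [7]
push(20) -> [7, 20]
push(15) -> [7, 20, 15]
push(13) -> [7, 20, 15, 13]
push(19) -> [7, 20, 15, 13, 19]
Final stack (bottom to top): [7, 20, 15, 13, 19]


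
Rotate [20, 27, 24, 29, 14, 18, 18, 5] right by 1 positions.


Right rotate by 1: [5, 20, 27, 24, 29, 14, 18, 18]


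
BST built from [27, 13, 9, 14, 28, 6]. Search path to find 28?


BST root = 27
Search for 28: compare at each node
Path: [27, 28]


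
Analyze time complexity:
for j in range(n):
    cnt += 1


Per nesting level: O(n) = O(n)
Complexity: O(n)


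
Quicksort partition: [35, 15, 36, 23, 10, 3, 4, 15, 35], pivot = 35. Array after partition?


Elements <= 35 go left of pivot.
Result: [35, 15, 23, 10, 3, 4, 15, 35, 36], pivot at index 7


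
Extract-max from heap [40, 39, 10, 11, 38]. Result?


Max = 40
Replace root with last, heapify down
Resulting heap: [39, 38, 10, 11]


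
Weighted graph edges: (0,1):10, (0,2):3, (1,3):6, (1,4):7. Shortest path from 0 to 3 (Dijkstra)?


Dijkstra from 0:
Distances: {0: 0, 1: 10, 2: 3, 3: 16, 4: 17}
Shortest distance to 3 = 16, path = [0, 1, 3]


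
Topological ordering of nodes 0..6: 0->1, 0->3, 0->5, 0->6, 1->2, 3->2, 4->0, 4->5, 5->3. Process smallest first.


Kahn's algorithm, process smallest node first
Order: [4, 0, 1, 5, 3, 2, 6]


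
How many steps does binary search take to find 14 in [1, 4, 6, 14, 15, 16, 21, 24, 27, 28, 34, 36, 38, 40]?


Search for 14:
[0,13] mid=6 arr[6]=21
[0,5] mid=2 arr[2]=6
[3,5] mid=4 arr[4]=15
[3,3] mid=3 arr[3]=14
Total: 4 comparisons


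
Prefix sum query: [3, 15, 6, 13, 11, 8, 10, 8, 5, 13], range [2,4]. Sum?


Prefix sums: [0, 3, 18, 24, 37, 48, 56, 66, 74, 79, 92]
Sum[2..4] = prefix[5] - prefix[2] = 48 - 18 = 30


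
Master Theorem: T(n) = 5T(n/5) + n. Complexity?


a=5, b=5, c=1. log_5(5)=1 = c=1. Case 2: O(n^c log n) = O(n log n)
Complexity: O(n log n)


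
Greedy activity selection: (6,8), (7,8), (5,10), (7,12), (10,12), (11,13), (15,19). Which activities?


Greedy: pick earliest-ending, then skip overlaps.
Selected (3 activities): [(6, 8), (10, 12), (15, 19)]


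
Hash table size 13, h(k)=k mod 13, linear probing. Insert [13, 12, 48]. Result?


Insertions: 13->slot 0; 12->slot 12; 48->slot 9
Table: [13, None, None, None, None, None, None, None, None, 48, None, None, 12]


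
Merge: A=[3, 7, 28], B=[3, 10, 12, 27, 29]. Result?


Compare heads, take smaller each step.
Merged: [3, 3, 7, 10, 12, 27, 28, 29]


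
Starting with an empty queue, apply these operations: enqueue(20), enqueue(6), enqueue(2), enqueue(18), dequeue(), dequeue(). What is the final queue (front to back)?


enqueue(20) -> [20]
enqueue(6) -> [20, 6]
enqueue(2) -> [20, 6, 2]
enqueue(18) -> [20, 6, 2, 18]
dequeue() returns 20 -> [6, 2, 18]
dequeue() returns 6 -> [2, 18]
Final queue (front to back): [2, 18]


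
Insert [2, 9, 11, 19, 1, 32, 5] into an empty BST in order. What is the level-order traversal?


Root = 2; build tree by BST insertion.
Level-Order traversal: [2, 1, 9, 5, 11, 19, 32]


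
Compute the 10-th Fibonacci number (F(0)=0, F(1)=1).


F(n)=F(n-1)+F(n-2)
...F(8)=21, F(9)=34, F(10)=55


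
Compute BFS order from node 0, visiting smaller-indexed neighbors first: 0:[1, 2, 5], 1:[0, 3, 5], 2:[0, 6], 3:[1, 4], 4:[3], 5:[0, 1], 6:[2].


BFS queue: start with [0]
Visit order: [0, 1, 2, 5, 3, 6, 4]


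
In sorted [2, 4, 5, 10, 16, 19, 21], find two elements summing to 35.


Two pointers: lo=0, hi=6
Found pair: (16, 19) summing to 35


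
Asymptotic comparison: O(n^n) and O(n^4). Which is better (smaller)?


quartic grows slower than n^n
O(n^4) is asymptotically smaller; O(n^n) grows faster


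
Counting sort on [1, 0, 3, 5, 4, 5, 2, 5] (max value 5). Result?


Count array: [1, 1, 1, 1, 1, 3]
Reconstruct: [0, 1, 2, 3, 4, 5, 5, 5]


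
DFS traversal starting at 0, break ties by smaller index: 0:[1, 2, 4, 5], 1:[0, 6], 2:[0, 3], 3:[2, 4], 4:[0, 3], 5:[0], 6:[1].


DFS stack-based: start with [0]
Visit order: [0, 1, 6, 2, 3, 4, 5]


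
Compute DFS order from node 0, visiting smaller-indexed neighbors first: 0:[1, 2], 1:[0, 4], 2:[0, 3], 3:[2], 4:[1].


DFS stack-based: start with [0]
Visit order: [0, 1, 4, 2, 3]


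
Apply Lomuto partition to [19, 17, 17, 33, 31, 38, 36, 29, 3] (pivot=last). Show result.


Elements <= 3 go left of pivot.
Result: [3, 17, 17, 33, 31, 38, 36, 29, 19], pivot at index 0


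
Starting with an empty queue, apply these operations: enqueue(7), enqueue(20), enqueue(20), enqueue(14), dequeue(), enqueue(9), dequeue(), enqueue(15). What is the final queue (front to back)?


enqueue(7) -> [7]
enqueue(20) -> [7, 20]
enqueue(20) -> [7, 20, 20]
enqueue(14) -> [7, 20, 20, 14]
dequeue() returns 7 -> [20, 20, 14]
enqueue(9) -> [20, 20, 14, 9]
dequeue() returns 20 -> [20, 14, 9]
enqueue(15) -> [20, 14, 9, 15]
Final queue (front to back): [20, 14, 9, 15]


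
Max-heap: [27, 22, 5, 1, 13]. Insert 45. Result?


Append 45: [27, 22, 5, 1, 13, 45]
Bubble up: swap idx 5(45) with idx 2(5); swap idx 2(45) with idx 0(27)
Result: [45, 22, 27, 1, 13, 5]


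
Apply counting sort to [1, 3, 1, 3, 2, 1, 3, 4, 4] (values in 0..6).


Count array: [0, 3, 1, 3, 2, 0, 0]
Reconstruct: [1, 1, 1, 2, 3, 3, 3, 4, 4]


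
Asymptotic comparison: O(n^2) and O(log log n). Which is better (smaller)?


double-logarithmic grows slower than quadratic
O(log log n) is asymptotically smaller; O(n^2) grows faster


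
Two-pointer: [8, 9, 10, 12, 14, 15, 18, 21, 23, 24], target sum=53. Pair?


Two pointers: lo=0, hi=9
No pair sums to 53


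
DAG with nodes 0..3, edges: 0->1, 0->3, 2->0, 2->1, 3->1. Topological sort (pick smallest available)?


Kahn's algorithm, process smallest node first
Order: [2, 0, 3, 1]


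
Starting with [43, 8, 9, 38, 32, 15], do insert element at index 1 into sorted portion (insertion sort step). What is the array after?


After one pass: [8, 43, 9, 38, 32, 15]


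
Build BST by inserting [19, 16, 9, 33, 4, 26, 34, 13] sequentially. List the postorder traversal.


Root = 19; build tree by BST insertion.
Postorder traversal: [4, 13, 9, 16, 26, 34, 33, 19]


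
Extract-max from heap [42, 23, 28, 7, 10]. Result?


Max = 42
Replace root with last, heapify down
Resulting heap: [28, 23, 10, 7]


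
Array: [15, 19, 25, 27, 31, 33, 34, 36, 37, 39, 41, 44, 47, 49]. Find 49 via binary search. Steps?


Search for 49:
[0,13] mid=6 arr[6]=34
[7,13] mid=10 arr[10]=41
[11,13] mid=12 arr[12]=47
[13,13] mid=13 arr[13]=49
Total: 4 comparisons


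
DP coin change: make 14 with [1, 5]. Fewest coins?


dp[0]=0; dp[i]=1+min(dp[i-c] for c in coins)
...dp[9]=5, dp[10]=2, dp[11]=3, dp[12]=4, dp[13]=5, dp[14]=6
Minimum coins for 14 = 6


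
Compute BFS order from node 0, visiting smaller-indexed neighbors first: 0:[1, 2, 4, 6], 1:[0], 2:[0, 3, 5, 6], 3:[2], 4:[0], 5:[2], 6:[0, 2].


BFS queue: start with [0]
Visit order: [0, 1, 2, 4, 6, 3, 5]


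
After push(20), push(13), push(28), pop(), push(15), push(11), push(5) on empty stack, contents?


push(20) -> [20]
push(13) -> [20, 13]
push(28) -> [20, 13, 28]
pop() returns 28 -> [20, 13]
push(15) -> [20, 13, 15]
push(11) -> [20, 13, 15, 11]
push(5) -> [20, 13, 15, 11, 5]
Final stack (bottom to top): [20, 13, 15, 11, 5]


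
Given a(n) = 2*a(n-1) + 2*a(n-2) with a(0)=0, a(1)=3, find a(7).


Build bottom-up:
...a(5)=132, a(6)=360, a(7)=2*360+2*132=984


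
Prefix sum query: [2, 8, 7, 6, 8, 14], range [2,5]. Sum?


Prefix sums: [0, 2, 10, 17, 23, 31, 45]
Sum[2..5] = prefix[6] - prefix[2] = 45 - 10 = 35


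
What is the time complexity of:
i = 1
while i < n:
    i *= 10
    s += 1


Per nesting level: O(log n) = O(log n)
Complexity: O(log n)


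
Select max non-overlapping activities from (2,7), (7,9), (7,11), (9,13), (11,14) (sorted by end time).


Greedy: pick earliest-ending, then skip overlaps.
Selected (3 activities): [(2, 7), (7, 9), (9, 13)]


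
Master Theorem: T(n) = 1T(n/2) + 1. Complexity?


a=1, b=2, c=0. log_2(1)=0 = c=0. Case 2: O(n^c log n) = O(log n)
Complexity: O(log n)


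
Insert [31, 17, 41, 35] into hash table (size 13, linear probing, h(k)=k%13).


Insertions: 31->slot 5; 17->slot 4; 41->slot 2; 35->slot 9
Table: [None, None, 41, None, 17, 31, None, None, None, 35, None, None, None]


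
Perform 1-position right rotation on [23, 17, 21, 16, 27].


Right rotate by 1: [27, 23, 17, 21, 16]


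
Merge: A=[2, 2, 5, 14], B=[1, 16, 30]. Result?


Compare heads, take smaller each step.
Merged: [1, 2, 2, 5, 14, 16, 30]


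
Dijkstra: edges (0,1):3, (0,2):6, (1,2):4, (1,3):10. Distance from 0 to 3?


Dijkstra from 0:
Distances: {0: 0, 1: 3, 2: 6, 3: 13}
Shortest distance to 3 = 13, path = [0, 1, 3]


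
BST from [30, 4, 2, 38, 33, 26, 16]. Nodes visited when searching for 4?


BST root = 30
Search for 4: compare at each node
Path: [30, 4]


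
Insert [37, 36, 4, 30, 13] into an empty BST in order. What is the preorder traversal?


Root = 37; build tree by BST insertion.
Preorder traversal: [37, 36, 4, 30, 13]


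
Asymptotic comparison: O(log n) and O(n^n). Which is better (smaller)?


logarithmic grows slower than n^n
O(log n) is asymptotically smaller; O(n^n) grows faster


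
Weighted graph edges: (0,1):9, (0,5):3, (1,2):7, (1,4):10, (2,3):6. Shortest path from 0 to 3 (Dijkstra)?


Dijkstra from 0:
Distances: {0: 0, 1: 9, 2: 16, 3: 22, 4: 19, 5: 3}
Shortest distance to 3 = 22, path = [0, 1, 2, 3]


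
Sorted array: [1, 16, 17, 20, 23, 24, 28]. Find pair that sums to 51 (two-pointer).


Two pointers: lo=0, hi=6
Found pair: (23, 28) summing to 51


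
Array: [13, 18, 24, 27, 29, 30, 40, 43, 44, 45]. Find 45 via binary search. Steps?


Search for 45:
[0,9] mid=4 arr[4]=29
[5,9] mid=7 arr[7]=43
[8,9] mid=8 arr[8]=44
[9,9] mid=9 arr[9]=45
Total: 4 comparisons


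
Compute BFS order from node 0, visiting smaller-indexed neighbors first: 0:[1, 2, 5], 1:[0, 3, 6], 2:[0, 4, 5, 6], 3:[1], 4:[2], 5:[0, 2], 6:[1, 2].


BFS queue: start with [0]
Visit order: [0, 1, 2, 5, 3, 6, 4]
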